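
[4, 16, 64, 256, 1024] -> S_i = 4*4^i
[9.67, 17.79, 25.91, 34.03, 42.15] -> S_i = 9.67 + 8.12*i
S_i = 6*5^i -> [6, 30, 150, 750, 3750]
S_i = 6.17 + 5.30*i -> [6.17, 11.47, 16.77, 22.07, 27.37]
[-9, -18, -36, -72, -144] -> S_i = -9*2^i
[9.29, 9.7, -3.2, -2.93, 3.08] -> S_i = Random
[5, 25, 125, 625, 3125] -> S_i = 5*5^i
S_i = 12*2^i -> [12, 24, 48, 96, 192]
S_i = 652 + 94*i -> [652, 746, 840, 934, 1028]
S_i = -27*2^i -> [-27, -54, -108, -216, -432]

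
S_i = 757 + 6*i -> [757, 763, 769, 775, 781]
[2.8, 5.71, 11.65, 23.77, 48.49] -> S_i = 2.80*2.04^i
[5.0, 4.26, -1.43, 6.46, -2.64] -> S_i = Random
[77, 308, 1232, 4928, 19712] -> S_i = 77*4^i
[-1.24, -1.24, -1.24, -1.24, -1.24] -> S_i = -1.24*1.00^i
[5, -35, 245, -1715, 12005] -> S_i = 5*-7^i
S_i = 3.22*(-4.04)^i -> [3.22, -13.01, 52.56, -212.32, 857.79]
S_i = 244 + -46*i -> [244, 198, 152, 106, 60]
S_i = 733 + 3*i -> [733, 736, 739, 742, 745]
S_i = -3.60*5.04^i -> [-3.6, -18.14, -91.45, -460.89, -2322.87]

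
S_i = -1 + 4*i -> [-1, 3, 7, 11, 15]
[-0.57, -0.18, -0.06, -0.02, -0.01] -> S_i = -0.57*0.32^i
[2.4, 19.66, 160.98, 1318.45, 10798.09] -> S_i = 2.40*8.19^i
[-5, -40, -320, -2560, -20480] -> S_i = -5*8^i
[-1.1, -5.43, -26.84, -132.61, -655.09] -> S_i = -1.10*4.94^i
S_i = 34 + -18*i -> [34, 16, -2, -20, -38]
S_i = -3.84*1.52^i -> [-3.84, -5.84, -8.87, -13.49, -20.5]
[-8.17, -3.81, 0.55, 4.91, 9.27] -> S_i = -8.17 + 4.36*i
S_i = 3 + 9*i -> [3, 12, 21, 30, 39]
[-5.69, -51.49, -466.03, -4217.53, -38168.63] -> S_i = -5.69*9.05^i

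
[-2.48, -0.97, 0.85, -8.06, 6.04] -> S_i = Random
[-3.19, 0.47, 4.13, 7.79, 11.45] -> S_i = -3.19 + 3.66*i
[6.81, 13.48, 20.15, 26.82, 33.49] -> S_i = 6.81 + 6.67*i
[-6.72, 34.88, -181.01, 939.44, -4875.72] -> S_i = -6.72*(-5.19)^i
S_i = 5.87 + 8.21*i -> [5.87, 14.08, 22.29, 30.5, 38.71]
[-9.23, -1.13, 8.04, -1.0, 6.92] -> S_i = Random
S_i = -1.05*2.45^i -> [-1.05, -2.57, -6.3, -15.44, -37.83]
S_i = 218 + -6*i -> [218, 212, 206, 200, 194]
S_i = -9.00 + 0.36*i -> [-9.0, -8.64, -8.28, -7.92, -7.56]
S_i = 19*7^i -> [19, 133, 931, 6517, 45619]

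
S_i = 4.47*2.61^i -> [4.47, 11.67, 30.45, 79.47, 207.43]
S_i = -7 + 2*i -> [-7, -5, -3, -1, 1]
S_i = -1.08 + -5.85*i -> [-1.08, -6.93, -12.78, -18.63, -24.48]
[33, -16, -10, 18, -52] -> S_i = Random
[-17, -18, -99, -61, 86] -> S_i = Random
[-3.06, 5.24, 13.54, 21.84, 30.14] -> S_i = -3.06 + 8.30*i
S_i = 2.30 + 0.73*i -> [2.3, 3.03, 3.76, 4.49, 5.22]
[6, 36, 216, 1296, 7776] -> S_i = 6*6^i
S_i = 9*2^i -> [9, 18, 36, 72, 144]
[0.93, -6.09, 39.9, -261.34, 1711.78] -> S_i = 0.93*(-6.55)^i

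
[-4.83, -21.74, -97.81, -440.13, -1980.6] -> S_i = -4.83*4.50^i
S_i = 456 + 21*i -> [456, 477, 498, 519, 540]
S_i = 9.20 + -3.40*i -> [9.2, 5.8, 2.4, -1.0, -4.4]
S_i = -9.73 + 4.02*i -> [-9.73, -5.71, -1.69, 2.33, 6.35]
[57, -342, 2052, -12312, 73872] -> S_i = 57*-6^i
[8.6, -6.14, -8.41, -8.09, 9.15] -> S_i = Random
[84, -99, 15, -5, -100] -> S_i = Random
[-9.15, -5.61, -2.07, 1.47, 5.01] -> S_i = -9.15 + 3.54*i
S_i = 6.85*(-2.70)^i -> [6.85, -18.5, 49.94, -134.83, 364.04]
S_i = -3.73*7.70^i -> [-3.73, -28.72, -221.15, -1702.87, -13112.08]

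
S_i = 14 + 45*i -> [14, 59, 104, 149, 194]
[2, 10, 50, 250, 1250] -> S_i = 2*5^i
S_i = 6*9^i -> [6, 54, 486, 4374, 39366]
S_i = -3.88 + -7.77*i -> [-3.88, -11.65, -19.42, -27.19, -34.96]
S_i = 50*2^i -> [50, 100, 200, 400, 800]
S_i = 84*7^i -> [84, 588, 4116, 28812, 201684]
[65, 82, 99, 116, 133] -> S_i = 65 + 17*i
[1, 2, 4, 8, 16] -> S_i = 1*2^i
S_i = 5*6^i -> [5, 30, 180, 1080, 6480]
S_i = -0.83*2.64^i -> [-0.83, -2.19, -5.78, -15.27, -40.32]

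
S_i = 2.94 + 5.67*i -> [2.94, 8.61, 14.28, 19.95, 25.62]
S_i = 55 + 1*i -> [55, 56, 57, 58, 59]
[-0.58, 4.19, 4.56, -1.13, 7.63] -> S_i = Random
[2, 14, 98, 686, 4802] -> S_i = 2*7^i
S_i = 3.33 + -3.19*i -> [3.33, 0.14, -3.05, -6.24, -9.43]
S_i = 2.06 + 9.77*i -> [2.06, 11.83, 21.6, 31.37, 41.14]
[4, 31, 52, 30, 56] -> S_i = Random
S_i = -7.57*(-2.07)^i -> [-7.57, 15.67, -32.44, 67.14, -138.99]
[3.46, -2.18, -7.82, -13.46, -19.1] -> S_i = 3.46 + -5.64*i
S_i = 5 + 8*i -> [5, 13, 21, 29, 37]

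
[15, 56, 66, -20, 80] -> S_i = Random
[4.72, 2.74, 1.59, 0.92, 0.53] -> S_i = 4.72*0.58^i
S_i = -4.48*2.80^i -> [-4.48, -12.54, -35.12, -98.34, -275.37]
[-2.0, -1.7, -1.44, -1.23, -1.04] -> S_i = -2.00*0.85^i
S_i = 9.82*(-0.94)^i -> [9.82, -9.23, 8.68, -8.16, 7.67]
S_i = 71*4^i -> [71, 284, 1136, 4544, 18176]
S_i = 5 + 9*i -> [5, 14, 23, 32, 41]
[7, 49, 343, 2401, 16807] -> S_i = 7*7^i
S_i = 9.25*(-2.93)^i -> [9.25, -27.1, 79.41, -232.67, 681.73]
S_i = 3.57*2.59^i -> [3.57, 9.25, 23.95, 62.03, 160.65]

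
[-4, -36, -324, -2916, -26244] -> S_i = -4*9^i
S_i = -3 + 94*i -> [-3, 91, 185, 279, 373]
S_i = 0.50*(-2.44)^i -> [0.5, -1.22, 2.98, -7.26, 17.72]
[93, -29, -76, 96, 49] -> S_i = Random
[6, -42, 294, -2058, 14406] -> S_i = 6*-7^i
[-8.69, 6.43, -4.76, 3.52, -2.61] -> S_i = -8.69*(-0.74)^i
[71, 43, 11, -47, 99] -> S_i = Random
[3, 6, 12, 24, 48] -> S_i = 3*2^i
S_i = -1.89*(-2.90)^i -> [-1.89, 5.48, -15.89, 46.1, -133.68]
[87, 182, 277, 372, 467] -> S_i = 87 + 95*i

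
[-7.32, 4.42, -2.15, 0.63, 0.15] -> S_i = Random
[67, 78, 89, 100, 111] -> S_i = 67 + 11*i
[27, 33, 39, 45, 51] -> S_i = 27 + 6*i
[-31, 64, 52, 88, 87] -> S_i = Random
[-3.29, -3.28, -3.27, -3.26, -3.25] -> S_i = -3.29 + 0.01*i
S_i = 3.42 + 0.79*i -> [3.42, 4.21, 5.0, 5.79, 6.58]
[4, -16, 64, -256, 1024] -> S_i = 4*-4^i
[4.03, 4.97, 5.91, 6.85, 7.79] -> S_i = 4.03 + 0.94*i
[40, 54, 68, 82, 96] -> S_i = 40 + 14*i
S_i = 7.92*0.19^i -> [7.92, 1.5, 0.29, 0.05, 0.01]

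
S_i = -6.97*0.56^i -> [-6.97, -3.9, -2.19, -1.22, -0.69]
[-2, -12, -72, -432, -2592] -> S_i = -2*6^i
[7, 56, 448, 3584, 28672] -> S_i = 7*8^i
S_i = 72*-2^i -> [72, -144, 288, -576, 1152]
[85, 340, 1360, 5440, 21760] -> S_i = 85*4^i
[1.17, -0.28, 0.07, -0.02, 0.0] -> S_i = 1.17*(-0.24)^i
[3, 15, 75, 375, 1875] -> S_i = 3*5^i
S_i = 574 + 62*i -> [574, 636, 698, 760, 822]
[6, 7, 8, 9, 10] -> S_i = 6 + 1*i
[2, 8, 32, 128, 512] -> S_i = 2*4^i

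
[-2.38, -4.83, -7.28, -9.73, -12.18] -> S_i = -2.38 + -2.45*i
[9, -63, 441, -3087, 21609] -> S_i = 9*-7^i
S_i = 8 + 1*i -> [8, 9, 10, 11, 12]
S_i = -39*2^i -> [-39, -78, -156, -312, -624]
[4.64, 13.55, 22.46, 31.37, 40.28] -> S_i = 4.64 + 8.91*i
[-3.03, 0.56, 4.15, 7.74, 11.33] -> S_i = -3.03 + 3.59*i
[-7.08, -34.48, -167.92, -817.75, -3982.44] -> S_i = -7.08*4.87^i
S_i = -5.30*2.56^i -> [-5.3, -13.57, -34.73, -88.92, -227.63]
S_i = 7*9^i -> [7, 63, 567, 5103, 45927]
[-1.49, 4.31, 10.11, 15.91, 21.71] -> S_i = -1.49 + 5.80*i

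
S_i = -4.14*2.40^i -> [-4.14, -9.94, -23.85, -57.23, -137.36]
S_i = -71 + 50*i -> [-71, -21, 29, 79, 129]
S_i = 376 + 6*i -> [376, 382, 388, 394, 400]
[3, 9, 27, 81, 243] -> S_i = 3*3^i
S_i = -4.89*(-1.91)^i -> [-4.89, 9.34, -17.84, 34.07, -65.08]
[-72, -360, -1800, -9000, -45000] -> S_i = -72*5^i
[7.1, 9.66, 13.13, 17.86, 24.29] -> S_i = 7.10*1.36^i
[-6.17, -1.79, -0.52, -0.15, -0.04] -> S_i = -6.17*0.29^i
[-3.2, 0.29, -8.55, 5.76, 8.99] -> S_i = Random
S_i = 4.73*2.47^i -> [4.73, 11.68, 28.86, 71.28, 176.06]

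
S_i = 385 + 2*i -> [385, 387, 389, 391, 393]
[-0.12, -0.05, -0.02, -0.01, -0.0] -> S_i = -0.12*0.44^i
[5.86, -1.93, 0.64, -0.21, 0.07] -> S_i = 5.86*(-0.33)^i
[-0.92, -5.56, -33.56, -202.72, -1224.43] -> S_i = -0.92*6.04^i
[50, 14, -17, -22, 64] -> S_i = Random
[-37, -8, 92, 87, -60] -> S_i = Random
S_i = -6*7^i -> [-6, -42, -294, -2058, -14406]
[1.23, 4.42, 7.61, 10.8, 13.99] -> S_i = 1.23 + 3.19*i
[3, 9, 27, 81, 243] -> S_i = 3*3^i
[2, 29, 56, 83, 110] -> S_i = 2 + 27*i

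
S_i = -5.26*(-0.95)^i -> [-5.26, 5.0, -4.75, 4.51, -4.28]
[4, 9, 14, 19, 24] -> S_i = 4 + 5*i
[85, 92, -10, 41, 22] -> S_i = Random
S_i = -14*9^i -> [-14, -126, -1134, -10206, -91854]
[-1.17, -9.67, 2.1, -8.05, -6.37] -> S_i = Random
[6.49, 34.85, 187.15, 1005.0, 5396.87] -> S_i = 6.49*5.37^i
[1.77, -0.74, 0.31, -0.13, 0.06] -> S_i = 1.77*(-0.42)^i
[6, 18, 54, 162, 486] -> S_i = 6*3^i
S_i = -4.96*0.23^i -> [-4.96, -1.14, -0.26, -0.06, -0.01]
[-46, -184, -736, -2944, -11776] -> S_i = -46*4^i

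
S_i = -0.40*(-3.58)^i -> [-0.4, 1.43, -5.13, 18.35, -65.7]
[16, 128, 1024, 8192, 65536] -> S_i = 16*8^i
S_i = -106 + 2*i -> [-106, -104, -102, -100, -98]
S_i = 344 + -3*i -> [344, 341, 338, 335, 332]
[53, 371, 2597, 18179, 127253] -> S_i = 53*7^i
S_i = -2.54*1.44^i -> [-2.54, -3.66, -5.27, -7.58, -10.92]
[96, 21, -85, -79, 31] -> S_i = Random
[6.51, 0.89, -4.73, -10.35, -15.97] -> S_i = 6.51 + -5.62*i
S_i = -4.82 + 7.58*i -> [-4.82, 2.76, 10.34, 17.92, 25.5]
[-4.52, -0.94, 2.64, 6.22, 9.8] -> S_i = -4.52 + 3.58*i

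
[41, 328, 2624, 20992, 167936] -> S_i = 41*8^i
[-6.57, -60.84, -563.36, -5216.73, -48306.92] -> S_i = -6.57*9.26^i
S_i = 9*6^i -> [9, 54, 324, 1944, 11664]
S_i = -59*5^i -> [-59, -295, -1475, -7375, -36875]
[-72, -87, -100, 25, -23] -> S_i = Random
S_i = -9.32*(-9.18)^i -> [-9.32, 85.56, -785.42, 7210.14, -66189.12]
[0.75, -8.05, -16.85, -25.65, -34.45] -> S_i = 0.75 + -8.80*i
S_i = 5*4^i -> [5, 20, 80, 320, 1280]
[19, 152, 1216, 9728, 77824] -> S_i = 19*8^i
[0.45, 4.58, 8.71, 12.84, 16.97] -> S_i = 0.45 + 4.13*i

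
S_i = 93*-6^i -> [93, -558, 3348, -20088, 120528]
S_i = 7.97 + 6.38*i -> [7.97, 14.35, 20.73, 27.11, 33.49]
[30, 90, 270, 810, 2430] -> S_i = 30*3^i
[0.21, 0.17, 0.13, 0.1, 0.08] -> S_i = 0.21*0.79^i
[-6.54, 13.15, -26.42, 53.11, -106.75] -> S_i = -6.54*(-2.01)^i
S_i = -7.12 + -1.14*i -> [-7.12, -8.26, -9.4, -10.54, -11.68]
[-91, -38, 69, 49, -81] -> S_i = Random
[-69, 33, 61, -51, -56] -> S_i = Random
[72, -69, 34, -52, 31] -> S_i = Random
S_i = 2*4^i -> [2, 8, 32, 128, 512]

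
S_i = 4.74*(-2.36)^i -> [4.74, -11.19, 26.4, -62.3, 147.04]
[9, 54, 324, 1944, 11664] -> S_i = 9*6^i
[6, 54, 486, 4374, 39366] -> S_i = 6*9^i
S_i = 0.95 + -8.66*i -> [0.95, -7.71, -16.37, -25.03, -33.69]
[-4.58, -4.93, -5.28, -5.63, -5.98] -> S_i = -4.58 + -0.35*i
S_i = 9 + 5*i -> [9, 14, 19, 24, 29]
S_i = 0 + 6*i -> [0, 6, 12, 18, 24]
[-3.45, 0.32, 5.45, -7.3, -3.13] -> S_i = Random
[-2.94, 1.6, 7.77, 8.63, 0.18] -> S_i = Random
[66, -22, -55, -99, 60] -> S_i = Random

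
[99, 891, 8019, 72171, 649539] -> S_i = 99*9^i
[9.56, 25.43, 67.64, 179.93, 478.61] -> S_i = 9.56*2.66^i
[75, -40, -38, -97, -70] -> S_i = Random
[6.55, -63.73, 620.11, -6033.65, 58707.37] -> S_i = 6.55*(-9.73)^i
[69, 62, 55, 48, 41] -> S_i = 69 + -7*i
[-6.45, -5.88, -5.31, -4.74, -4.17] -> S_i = -6.45 + 0.57*i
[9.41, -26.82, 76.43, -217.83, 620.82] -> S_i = 9.41*(-2.85)^i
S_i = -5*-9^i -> [-5, 45, -405, 3645, -32805]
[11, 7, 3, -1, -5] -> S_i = 11 + -4*i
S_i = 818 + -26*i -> [818, 792, 766, 740, 714]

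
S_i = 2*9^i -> [2, 18, 162, 1458, 13122]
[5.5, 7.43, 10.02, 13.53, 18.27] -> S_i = 5.50*1.35^i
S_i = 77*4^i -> [77, 308, 1232, 4928, 19712]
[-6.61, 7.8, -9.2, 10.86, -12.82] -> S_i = -6.61*(-1.18)^i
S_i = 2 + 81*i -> [2, 83, 164, 245, 326]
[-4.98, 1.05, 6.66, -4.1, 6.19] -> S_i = Random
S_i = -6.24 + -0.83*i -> [-6.24, -7.07, -7.9, -8.73, -9.56]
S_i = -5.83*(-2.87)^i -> [-5.83, 16.73, -48.02, 137.82, -395.55]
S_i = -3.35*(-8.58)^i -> [-3.35, 28.74, -246.61, 2115.96, -18154.9]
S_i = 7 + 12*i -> [7, 19, 31, 43, 55]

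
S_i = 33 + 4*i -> [33, 37, 41, 45, 49]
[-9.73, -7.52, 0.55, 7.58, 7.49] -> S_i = Random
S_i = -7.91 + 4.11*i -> [-7.91, -3.8, 0.31, 4.42, 8.53]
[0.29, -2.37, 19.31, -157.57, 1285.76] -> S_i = 0.29*(-8.16)^i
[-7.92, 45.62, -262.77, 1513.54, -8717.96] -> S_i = -7.92*(-5.76)^i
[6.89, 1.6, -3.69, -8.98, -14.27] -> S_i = 6.89 + -5.29*i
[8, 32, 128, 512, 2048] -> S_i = 8*4^i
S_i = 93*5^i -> [93, 465, 2325, 11625, 58125]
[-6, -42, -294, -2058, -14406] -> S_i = -6*7^i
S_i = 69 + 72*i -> [69, 141, 213, 285, 357]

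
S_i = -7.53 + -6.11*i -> [-7.53, -13.64, -19.75, -25.86, -31.97]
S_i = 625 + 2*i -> [625, 627, 629, 631, 633]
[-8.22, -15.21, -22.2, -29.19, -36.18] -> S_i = -8.22 + -6.99*i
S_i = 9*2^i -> [9, 18, 36, 72, 144]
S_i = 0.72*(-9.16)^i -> [0.72, -6.6, 60.41, -553.37, 5068.91]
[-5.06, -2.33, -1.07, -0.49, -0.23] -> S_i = -5.06*0.46^i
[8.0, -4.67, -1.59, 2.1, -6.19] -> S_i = Random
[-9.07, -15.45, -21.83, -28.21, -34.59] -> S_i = -9.07 + -6.38*i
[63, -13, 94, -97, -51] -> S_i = Random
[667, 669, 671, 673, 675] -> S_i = 667 + 2*i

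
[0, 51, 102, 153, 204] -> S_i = 0 + 51*i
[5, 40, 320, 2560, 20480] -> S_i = 5*8^i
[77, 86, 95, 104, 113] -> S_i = 77 + 9*i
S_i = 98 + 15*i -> [98, 113, 128, 143, 158]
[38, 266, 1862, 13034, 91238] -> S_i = 38*7^i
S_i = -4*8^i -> [-4, -32, -256, -2048, -16384]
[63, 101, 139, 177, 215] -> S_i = 63 + 38*i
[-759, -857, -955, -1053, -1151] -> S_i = -759 + -98*i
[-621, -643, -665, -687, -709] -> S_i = -621 + -22*i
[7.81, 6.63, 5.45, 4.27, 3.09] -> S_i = 7.81 + -1.18*i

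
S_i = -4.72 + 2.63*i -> [-4.72, -2.09, 0.54, 3.17, 5.8]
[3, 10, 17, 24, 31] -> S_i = 3 + 7*i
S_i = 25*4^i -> [25, 100, 400, 1600, 6400]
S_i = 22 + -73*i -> [22, -51, -124, -197, -270]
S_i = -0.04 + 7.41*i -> [-0.04, 7.37, 14.78, 22.19, 29.6]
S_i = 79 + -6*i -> [79, 73, 67, 61, 55]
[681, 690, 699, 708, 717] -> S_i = 681 + 9*i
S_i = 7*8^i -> [7, 56, 448, 3584, 28672]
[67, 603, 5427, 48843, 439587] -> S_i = 67*9^i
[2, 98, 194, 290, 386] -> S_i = 2 + 96*i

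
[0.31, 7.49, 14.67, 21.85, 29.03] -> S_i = 0.31 + 7.18*i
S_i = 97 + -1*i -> [97, 96, 95, 94, 93]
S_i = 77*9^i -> [77, 693, 6237, 56133, 505197]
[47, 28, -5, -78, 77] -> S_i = Random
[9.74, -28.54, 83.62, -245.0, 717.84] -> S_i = 9.74*(-2.93)^i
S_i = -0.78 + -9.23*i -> [-0.78, -10.01, -19.24, -28.47, -37.7]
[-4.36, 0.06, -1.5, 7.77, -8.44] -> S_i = Random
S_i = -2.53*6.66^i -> [-2.53, -16.85, -112.22, -747.38, -4977.57]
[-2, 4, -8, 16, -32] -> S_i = -2*-2^i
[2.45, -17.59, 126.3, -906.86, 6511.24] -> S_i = 2.45*(-7.18)^i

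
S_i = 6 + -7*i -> [6, -1, -8, -15, -22]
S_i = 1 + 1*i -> [1, 2, 3, 4, 5]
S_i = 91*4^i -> [91, 364, 1456, 5824, 23296]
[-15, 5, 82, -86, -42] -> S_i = Random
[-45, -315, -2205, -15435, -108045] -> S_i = -45*7^i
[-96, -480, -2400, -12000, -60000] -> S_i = -96*5^i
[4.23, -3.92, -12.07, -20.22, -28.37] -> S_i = 4.23 + -8.15*i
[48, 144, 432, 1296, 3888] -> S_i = 48*3^i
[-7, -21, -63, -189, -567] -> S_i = -7*3^i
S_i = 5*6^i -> [5, 30, 180, 1080, 6480]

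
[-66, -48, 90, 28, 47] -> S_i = Random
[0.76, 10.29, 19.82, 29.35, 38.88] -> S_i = 0.76 + 9.53*i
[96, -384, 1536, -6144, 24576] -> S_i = 96*-4^i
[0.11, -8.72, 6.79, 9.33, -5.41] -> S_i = Random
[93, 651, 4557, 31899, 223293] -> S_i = 93*7^i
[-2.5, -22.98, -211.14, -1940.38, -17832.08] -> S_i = -2.50*9.19^i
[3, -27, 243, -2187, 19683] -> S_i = 3*-9^i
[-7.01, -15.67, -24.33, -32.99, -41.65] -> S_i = -7.01 + -8.66*i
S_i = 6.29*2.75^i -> [6.29, 17.3, 47.57, 130.81, 359.73]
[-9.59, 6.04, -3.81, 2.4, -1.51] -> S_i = -9.59*(-0.63)^i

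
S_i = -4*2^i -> [-4, -8, -16, -32, -64]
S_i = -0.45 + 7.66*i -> [-0.45, 7.21, 14.87, 22.53, 30.19]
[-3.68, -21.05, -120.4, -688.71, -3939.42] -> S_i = -3.68*5.72^i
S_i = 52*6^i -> [52, 312, 1872, 11232, 67392]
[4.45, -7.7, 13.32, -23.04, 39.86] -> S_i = 4.45*(-1.73)^i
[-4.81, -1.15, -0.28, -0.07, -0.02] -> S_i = -4.81*0.24^i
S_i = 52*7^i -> [52, 364, 2548, 17836, 124852]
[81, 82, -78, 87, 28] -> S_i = Random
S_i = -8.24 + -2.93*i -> [-8.24, -11.17, -14.1, -17.03, -19.96]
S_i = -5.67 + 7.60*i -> [-5.67, 1.93, 9.53, 17.13, 24.73]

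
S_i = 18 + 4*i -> [18, 22, 26, 30, 34]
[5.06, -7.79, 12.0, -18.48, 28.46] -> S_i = 5.06*(-1.54)^i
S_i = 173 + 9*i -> [173, 182, 191, 200, 209]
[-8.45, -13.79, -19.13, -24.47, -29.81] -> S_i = -8.45 + -5.34*i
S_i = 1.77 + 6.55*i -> [1.77, 8.32, 14.87, 21.42, 27.97]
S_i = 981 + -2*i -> [981, 979, 977, 975, 973]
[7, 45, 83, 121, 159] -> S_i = 7 + 38*i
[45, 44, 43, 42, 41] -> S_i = 45 + -1*i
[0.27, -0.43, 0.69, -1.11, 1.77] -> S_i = 0.27*(-1.60)^i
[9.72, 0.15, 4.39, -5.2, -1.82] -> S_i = Random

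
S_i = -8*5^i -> [-8, -40, -200, -1000, -5000]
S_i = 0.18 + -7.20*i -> [0.18, -7.02, -14.22, -21.42, -28.62]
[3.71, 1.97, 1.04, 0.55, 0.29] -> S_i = 3.71*0.53^i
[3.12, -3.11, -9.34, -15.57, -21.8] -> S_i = 3.12 + -6.23*i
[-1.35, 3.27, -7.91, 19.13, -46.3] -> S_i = -1.35*(-2.42)^i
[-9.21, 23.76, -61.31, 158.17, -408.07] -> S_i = -9.21*(-2.58)^i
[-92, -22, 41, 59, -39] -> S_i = Random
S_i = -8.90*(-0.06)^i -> [-8.9, 0.53, -0.03, 0.0, -0.0]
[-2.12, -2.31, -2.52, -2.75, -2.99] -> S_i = -2.12*1.09^i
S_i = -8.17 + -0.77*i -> [-8.17, -8.94, -9.71, -10.48, -11.25]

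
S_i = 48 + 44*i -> [48, 92, 136, 180, 224]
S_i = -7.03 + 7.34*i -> [-7.03, 0.31, 7.65, 14.99, 22.33]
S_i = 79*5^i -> [79, 395, 1975, 9875, 49375]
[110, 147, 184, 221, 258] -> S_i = 110 + 37*i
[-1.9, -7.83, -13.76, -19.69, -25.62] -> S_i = -1.90 + -5.93*i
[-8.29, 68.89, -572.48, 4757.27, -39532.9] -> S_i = -8.29*(-8.31)^i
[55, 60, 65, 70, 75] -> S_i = 55 + 5*i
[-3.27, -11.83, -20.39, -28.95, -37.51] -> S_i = -3.27 + -8.56*i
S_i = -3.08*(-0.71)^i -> [-3.08, 2.19, -1.55, 1.1, -0.78]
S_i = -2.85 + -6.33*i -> [-2.85, -9.18, -15.51, -21.84, -28.17]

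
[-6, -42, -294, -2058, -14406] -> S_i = -6*7^i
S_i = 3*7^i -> [3, 21, 147, 1029, 7203]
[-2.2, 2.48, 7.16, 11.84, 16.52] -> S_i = -2.20 + 4.68*i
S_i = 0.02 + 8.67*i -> [0.02, 8.69, 17.36, 26.03, 34.7]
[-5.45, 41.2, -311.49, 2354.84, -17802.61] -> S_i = -5.45*(-7.56)^i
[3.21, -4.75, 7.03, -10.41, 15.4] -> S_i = 3.21*(-1.48)^i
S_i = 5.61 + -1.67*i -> [5.61, 3.94, 2.27, 0.6, -1.07]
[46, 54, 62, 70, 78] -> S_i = 46 + 8*i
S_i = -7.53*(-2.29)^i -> [-7.53, 17.24, -39.49, 90.43, -207.08]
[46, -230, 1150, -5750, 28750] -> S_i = 46*-5^i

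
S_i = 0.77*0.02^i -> [0.77, 0.02, 0.0, 0.0, 0.0]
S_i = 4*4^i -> [4, 16, 64, 256, 1024]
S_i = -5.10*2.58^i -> [-5.1, -13.16, -33.95, -87.58, -225.97]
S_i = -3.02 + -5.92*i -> [-3.02, -8.94, -14.86, -20.78, -26.7]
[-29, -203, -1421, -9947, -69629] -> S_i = -29*7^i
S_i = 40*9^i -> [40, 360, 3240, 29160, 262440]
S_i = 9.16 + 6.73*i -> [9.16, 15.89, 22.62, 29.35, 36.08]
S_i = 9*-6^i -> [9, -54, 324, -1944, 11664]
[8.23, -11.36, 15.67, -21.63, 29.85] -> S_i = 8.23*(-1.38)^i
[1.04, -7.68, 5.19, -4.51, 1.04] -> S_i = Random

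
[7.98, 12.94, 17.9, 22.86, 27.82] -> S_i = 7.98 + 4.96*i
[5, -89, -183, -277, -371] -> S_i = 5 + -94*i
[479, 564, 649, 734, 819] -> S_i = 479 + 85*i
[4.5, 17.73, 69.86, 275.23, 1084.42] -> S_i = 4.50*3.94^i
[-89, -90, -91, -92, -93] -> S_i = -89 + -1*i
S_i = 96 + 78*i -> [96, 174, 252, 330, 408]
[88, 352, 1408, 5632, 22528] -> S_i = 88*4^i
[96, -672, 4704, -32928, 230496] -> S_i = 96*-7^i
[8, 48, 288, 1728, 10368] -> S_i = 8*6^i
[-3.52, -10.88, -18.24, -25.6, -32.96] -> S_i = -3.52 + -7.36*i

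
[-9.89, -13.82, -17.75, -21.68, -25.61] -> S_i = -9.89 + -3.93*i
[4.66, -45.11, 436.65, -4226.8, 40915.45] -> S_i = 4.66*(-9.68)^i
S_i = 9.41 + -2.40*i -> [9.41, 7.01, 4.61, 2.21, -0.19]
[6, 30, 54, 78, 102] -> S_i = 6 + 24*i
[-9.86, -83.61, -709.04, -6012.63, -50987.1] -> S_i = -9.86*8.48^i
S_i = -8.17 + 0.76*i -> [-8.17, -7.41, -6.65, -5.89, -5.13]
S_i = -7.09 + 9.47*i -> [-7.09, 2.38, 11.85, 21.32, 30.79]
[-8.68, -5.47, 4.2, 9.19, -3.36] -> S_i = Random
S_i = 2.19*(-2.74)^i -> [2.19, -6.0, 16.44, -45.05, 123.44]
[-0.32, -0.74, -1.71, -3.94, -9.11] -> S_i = -0.32*2.31^i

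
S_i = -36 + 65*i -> [-36, 29, 94, 159, 224]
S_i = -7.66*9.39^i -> [-7.66, -71.93, -675.4, -6341.99, -59551.29]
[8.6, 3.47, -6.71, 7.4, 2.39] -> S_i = Random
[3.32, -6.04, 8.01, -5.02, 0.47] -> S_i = Random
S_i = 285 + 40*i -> [285, 325, 365, 405, 445]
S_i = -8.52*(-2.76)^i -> [-8.52, 23.52, -64.9, 179.13, -494.4]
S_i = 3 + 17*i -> [3, 20, 37, 54, 71]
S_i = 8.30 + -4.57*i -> [8.3, 3.73, -0.84, -5.41, -9.98]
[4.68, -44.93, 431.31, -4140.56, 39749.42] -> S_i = 4.68*(-9.60)^i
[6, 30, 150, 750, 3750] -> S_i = 6*5^i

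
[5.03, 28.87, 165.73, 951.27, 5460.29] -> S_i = 5.03*5.74^i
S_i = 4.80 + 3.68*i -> [4.8, 8.48, 12.16, 15.84, 19.52]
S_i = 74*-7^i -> [74, -518, 3626, -25382, 177674]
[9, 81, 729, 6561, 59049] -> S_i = 9*9^i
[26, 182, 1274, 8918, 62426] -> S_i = 26*7^i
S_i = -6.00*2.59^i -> [-6.0, -15.54, -40.25, -104.24, -269.99]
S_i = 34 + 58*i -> [34, 92, 150, 208, 266]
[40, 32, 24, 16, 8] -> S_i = 40 + -8*i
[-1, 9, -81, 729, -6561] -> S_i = -1*-9^i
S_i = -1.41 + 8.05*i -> [-1.41, 6.64, 14.69, 22.74, 30.79]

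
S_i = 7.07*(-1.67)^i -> [7.07, -11.81, 19.72, -32.93, 54.99]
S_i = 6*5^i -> [6, 30, 150, 750, 3750]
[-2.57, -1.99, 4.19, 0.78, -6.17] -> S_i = Random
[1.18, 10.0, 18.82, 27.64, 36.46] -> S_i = 1.18 + 8.82*i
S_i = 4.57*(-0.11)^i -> [4.57, -0.5, 0.06, -0.01, 0.0]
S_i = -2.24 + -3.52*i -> [-2.24, -5.76, -9.28, -12.8, -16.32]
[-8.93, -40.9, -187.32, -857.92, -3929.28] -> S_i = -8.93*4.58^i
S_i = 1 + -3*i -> [1, -2, -5, -8, -11]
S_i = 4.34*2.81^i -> [4.34, 12.2, 34.27, 96.3, 270.59]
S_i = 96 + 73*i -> [96, 169, 242, 315, 388]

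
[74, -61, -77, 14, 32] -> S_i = Random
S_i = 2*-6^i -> [2, -12, 72, -432, 2592]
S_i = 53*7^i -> [53, 371, 2597, 18179, 127253]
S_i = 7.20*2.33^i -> [7.2, 16.78, 39.09, 91.08, 212.21]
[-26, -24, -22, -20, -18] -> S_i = -26 + 2*i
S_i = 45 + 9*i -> [45, 54, 63, 72, 81]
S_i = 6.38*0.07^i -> [6.38, 0.45, 0.03, 0.0, 0.0]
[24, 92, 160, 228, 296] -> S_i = 24 + 68*i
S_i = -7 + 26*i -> [-7, 19, 45, 71, 97]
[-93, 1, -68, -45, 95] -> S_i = Random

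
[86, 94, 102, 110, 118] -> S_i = 86 + 8*i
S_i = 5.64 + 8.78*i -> [5.64, 14.42, 23.2, 31.98, 40.76]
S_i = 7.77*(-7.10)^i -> [7.77, -55.17, 391.69, -2780.97, 19744.88]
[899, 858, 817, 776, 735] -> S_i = 899 + -41*i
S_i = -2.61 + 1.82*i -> [-2.61, -0.79, 1.03, 2.85, 4.67]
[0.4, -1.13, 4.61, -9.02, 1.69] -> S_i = Random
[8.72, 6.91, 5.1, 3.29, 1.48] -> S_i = 8.72 + -1.81*i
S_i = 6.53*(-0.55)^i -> [6.53, -3.59, 1.98, -1.09, 0.6]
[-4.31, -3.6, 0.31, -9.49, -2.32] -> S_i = Random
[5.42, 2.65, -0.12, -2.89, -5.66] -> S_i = 5.42 + -2.77*i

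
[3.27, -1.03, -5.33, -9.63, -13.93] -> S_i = 3.27 + -4.30*i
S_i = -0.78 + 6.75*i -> [-0.78, 5.97, 12.72, 19.47, 26.22]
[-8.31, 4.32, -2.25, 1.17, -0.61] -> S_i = -8.31*(-0.52)^i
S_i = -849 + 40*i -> [-849, -809, -769, -729, -689]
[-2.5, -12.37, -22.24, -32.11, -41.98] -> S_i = -2.50 + -9.87*i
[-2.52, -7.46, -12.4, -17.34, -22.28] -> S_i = -2.52 + -4.94*i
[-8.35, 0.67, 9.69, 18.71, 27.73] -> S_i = -8.35 + 9.02*i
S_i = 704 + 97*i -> [704, 801, 898, 995, 1092]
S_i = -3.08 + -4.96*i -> [-3.08, -8.04, -13.0, -17.96, -22.92]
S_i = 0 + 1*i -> [0, 1, 2, 3, 4]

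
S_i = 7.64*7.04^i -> [7.64, 53.79, 378.65, 2665.7, 18766.53]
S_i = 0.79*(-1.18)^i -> [0.79, -0.93, 1.1, -1.3, 1.53]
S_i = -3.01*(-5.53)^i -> [-3.01, 16.65, -92.05, 509.03, -2814.93]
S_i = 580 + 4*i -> [580, 584, 588, 592, 596]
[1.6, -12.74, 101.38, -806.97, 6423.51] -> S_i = 1.60*(-7.96)^i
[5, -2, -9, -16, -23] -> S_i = 5 + -7*i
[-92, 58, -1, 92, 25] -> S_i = Random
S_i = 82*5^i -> [82, 410, 2050, 10250, 51250]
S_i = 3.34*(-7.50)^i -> [3.34, -25.05, 187.88, -1409.06, 10567.97]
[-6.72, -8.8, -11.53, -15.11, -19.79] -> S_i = -6.72*1.31^i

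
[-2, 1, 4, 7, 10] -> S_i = -2 + 3*i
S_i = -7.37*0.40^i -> [-7.37, -2.95, -1.18, -0.47, -0.19]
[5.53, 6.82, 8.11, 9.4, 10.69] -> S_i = 5.53 + 1.29*i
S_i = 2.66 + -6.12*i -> [2.66, -3.46, -9.58, -15.7, -21.82]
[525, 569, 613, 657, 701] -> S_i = 525 + 44*i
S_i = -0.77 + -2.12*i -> [-0.77, -2.89, -5.01, -7.13, -9.25]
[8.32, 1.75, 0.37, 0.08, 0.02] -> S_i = 8.32*0.21^i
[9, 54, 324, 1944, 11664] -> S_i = 9*6^i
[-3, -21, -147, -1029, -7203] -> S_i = -3*7^i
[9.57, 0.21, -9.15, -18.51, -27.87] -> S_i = 9.57 + -9.36*i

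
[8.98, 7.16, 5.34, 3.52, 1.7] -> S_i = 8.98 + -1.82*i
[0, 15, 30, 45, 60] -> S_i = 0 + 15*i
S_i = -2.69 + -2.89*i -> [-2.69, -5.58, -8.47, -11.36, -14.25]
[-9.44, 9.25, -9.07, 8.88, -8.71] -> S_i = -9.44*(-0.98)^i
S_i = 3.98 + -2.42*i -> [3.98, 1.56, -0.86, -3.28, -5.7]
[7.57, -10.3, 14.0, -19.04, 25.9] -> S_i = 7.57*(-1.36)^i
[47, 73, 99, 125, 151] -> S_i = 47 + 26*i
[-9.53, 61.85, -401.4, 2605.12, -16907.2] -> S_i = -9.53*(-6.49)^i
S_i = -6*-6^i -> [-6, 36, -216, 1296, -7776]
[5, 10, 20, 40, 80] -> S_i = 5*2^i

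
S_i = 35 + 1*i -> [35, 36, 37, 38, 39]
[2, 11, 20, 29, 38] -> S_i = 2 + 9*i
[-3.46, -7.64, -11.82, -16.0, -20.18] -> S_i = -3.46 + -4.18*i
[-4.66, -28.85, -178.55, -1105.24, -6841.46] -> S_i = -4.66*6.19^i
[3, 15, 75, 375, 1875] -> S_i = 3*5^i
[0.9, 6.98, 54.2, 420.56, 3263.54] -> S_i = 0.90*7.76^i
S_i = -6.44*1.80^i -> [-6.44, -11.59, -20.87, -37.56, -67.6]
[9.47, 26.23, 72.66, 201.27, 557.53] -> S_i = 9.47*2.77^i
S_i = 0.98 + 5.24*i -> [0.98, 6.22, 11.46, 16.7, 21.94]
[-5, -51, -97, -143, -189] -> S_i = -5 + -46*i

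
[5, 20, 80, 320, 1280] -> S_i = 5*4^i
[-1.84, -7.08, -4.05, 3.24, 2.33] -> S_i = Random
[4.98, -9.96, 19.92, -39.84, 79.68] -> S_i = 4.98*(-2.00)^i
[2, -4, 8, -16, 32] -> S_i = 2*-2^i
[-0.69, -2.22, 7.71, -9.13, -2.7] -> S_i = Random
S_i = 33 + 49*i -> [33, 82, 131, 180, 229]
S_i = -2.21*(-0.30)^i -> [-2.21, 0.66, -0.2, 0.06, -0.02]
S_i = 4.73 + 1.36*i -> [4.73, 6.09, 7.45, 8.81, 10.17]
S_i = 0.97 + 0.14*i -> [0.97, 1.11, 1.25, 1.39, 1.53]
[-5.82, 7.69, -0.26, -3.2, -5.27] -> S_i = Random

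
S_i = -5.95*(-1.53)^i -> [-5.95, 9.1, -13.93, 21.31, -32.6]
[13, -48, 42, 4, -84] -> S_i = Random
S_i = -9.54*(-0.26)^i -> [-9.54, 2.48, -0.64, 0.17, -0.04]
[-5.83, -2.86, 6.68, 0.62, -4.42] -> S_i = Random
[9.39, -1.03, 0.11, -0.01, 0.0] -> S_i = 9.39*(-0.11)^i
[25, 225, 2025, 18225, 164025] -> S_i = 25*9^i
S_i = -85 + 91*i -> [-85, 6, 97, 188, 279]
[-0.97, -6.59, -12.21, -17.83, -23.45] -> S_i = -0.97 + -5.62*i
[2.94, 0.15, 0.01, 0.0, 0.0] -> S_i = 2.94*0.05^i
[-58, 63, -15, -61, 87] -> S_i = Random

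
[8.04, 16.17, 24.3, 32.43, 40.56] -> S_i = 8.04 + 8.13*i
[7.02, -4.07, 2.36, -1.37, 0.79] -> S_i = 7.02*(-0.58)^i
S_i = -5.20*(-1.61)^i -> [-5.2, 8.37, -13.48, 21.7, -34.94]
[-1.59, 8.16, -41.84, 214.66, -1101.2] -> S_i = -1.59*(-5.13)^i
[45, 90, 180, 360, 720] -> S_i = 45*2^i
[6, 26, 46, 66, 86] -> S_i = 6 + 20*i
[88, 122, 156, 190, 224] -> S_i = 88 + 34*i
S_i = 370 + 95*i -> [370, 465, 560, 655, 750]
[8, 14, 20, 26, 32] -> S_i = 8 + 6*i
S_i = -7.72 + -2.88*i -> [-7.72, -10.6, -13.48, -16.36, -19.24]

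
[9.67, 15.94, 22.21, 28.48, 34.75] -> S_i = 9.67 + 6.27*i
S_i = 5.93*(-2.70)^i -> [5.93, -16.01, 43.23, -116.72, 315.14]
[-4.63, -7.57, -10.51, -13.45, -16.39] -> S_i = -4.63 + -2.94*i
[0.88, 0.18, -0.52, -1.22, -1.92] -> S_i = 0.88 + -0.70*i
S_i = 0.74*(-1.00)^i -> [0.74, -0.74, 0.74, -0.74, 0.74]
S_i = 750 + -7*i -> [750, 743, 736, 729, 722]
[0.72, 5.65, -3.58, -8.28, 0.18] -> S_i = Random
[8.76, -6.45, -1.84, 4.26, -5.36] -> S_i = Random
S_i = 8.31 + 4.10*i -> [8.31, 12.41, 16.51, 20.61, 24.71]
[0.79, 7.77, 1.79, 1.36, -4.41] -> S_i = Random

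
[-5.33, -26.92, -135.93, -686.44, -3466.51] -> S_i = -5.33*5.05^i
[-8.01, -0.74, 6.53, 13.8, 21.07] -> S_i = -8.01 + 7.27*i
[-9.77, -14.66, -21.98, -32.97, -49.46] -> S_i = -9.77*1.50^i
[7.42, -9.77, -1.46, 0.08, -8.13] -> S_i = Random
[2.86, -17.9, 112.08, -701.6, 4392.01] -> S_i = 2.86*(-6.26)^i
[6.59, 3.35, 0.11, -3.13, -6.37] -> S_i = 6.59 + -3.24*i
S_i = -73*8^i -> [-73, -584, -4672, -37376, -299008]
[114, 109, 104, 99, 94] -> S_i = 114 + -5*i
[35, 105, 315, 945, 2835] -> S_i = 35*3^i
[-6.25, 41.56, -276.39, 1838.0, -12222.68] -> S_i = -6.25*(-6.65)^i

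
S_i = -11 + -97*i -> [-11, -108, -205, -302, -399]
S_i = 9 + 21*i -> [9, 30, 51, 72, 93]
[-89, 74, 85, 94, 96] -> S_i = Random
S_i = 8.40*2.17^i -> [8.4, 18.23, 39.55, 85.83, 186.26]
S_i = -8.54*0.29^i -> [-8.54, -2.48, -0.72, -0.21, -0.06]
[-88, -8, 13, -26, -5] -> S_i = Random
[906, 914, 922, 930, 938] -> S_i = 906 + 8*i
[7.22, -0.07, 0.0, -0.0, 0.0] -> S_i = 7.22*(-0.01)^i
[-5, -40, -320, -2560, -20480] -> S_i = -5*8^i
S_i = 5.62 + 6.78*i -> [5.62, 12.4, 19.18, 25.96, 32.74]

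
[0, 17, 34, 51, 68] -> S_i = 0 + 17*i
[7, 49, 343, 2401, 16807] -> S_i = 7*7^i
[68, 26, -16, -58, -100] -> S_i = 68 + -42*i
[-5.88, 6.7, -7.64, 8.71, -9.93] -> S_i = -5.88*(-1.14)^i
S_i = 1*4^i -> [1, 4, 16, 64, 256]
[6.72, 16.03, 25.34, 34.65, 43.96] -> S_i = 6.72 + 9.31*i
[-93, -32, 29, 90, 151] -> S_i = -93 + 61*i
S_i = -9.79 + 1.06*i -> [-9.79, -8.73, -7.67, -6.61, -5.55]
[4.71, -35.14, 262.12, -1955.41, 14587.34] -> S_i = 4.71*(-7.46)^i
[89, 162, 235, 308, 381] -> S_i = 89 + 73*i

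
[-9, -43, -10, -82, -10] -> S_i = Random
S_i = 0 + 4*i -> [0, 4, 8, 12, 16]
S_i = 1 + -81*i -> [1, -80, -161, -242, -323]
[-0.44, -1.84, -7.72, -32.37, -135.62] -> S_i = -0.44*4.19^i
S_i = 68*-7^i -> [68, -476, 3332, -23324, 163268]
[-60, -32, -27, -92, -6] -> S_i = Random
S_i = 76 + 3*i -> [76, 79, 82, 85, 88]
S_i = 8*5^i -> [8, 40, 200, 1000, 5000]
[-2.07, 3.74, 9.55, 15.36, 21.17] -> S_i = -2.07 + 5.81*i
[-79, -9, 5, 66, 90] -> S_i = Random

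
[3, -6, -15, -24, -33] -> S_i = 3 + -9*i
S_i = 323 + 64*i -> [323, 387, 451, 515, 579]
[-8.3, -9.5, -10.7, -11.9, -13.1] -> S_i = -8.30 + -1.20*i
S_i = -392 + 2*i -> [-392, -390, -388, -386, -384]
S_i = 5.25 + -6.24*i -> [5.25, -0.99, -7.23, -13.47, -19.71]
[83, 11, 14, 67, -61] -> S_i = Random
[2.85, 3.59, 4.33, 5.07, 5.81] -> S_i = 2.85 + 0.74*i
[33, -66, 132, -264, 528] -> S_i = 33*-2^i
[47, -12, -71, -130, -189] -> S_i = 47 + -59*i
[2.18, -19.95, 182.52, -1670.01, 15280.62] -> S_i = 2.18*(-9.15)^i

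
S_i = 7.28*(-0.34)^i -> [7.28, -2.48, 0.84, -0.29, 0.1]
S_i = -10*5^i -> [-10, -50, -250, -1250, -6250]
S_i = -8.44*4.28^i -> [-8.44, -36.12, -154.61, -661.72, -2832.16]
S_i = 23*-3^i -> [23, -69, 207, -621, 1863]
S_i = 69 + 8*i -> [69, 77, 85, 93, 101]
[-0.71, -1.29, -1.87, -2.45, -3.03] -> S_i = -0.71 + -0.58*i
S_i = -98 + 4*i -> [-98, -94, -90, -86, -82]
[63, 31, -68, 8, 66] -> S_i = Random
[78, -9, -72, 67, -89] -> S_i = Random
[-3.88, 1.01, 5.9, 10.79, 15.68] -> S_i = -3.88 + 4.89*i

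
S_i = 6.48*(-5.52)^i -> [6.48, -35.77, 197.45, -1089.91, 6016.33]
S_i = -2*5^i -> [-2, -10, -50, -250, -1250]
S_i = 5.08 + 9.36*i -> [5.08, 14.44, 23.8, 33.16, 42.52]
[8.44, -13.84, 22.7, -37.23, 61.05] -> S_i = 8.44*(-1.64)^i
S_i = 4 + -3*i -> [4, 1, -2, -5, -8]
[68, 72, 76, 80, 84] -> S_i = 68 + 4*i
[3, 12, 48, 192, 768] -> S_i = 3*4^i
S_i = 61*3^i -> [61, 183, 549, 1647, 4941]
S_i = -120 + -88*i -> [-120, -208, -296, -384, -472]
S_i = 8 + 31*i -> [8, 39, 70, 101, 132]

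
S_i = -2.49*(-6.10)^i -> [-2.49, 15.19, -92.65, 565.18, -3447.61]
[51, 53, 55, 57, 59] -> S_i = 51 + 2*i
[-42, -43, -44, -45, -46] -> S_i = -42 + -1*i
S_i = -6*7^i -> [-6, -42, -294, -2058, -14406]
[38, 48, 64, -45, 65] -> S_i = Random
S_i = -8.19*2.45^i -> [-8.19, -20.07, -49.16, -120.44, -295.09]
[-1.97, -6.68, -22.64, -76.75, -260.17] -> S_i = -1.97*3.39^i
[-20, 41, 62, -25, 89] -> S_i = Random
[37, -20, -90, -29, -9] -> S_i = Random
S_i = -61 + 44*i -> [-61, -17, 27, 71, 115]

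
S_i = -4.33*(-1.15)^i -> [-4.33, 4.98, -5.73, 6.59, -7.57]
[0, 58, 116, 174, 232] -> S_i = 0 + 58*i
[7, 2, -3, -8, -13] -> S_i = 7 + -5*i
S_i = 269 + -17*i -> [269, 252, 235, 218, 201]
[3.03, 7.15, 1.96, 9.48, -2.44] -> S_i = Random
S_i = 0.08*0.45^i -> [0.08, 0.04, 0.02, 0.01, 0.0]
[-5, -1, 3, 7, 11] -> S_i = -5 + 4*i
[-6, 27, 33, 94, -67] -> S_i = Random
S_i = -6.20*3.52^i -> [-6.2, -21.82, -76.82, -270.41, -951.84]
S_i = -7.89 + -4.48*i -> [-7.89, -12.37, -16.85, -21.33, -25.81]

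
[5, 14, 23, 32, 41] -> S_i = 5 + 9*i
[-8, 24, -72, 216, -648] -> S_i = -8*-3^i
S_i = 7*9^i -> [7, 63, 567, 5103, 45927]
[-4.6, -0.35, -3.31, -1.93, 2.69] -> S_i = Random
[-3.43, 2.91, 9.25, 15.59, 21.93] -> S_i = -3.43 + 6.34*i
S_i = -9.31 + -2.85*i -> [-9.31, -12.16, -15.01, -17.86, -20.71]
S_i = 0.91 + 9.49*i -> [0.91, 10.4, 19.89, 29.38, 38.87]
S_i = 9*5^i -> [9, 45, 225, 1125, 5625]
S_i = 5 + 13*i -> [5, 18, 31, 44, 57]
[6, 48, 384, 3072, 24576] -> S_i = 6*8^i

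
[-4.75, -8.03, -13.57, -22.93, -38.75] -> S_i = -4.75*1.69^i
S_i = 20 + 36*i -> [20, 56, 92, 128, 164]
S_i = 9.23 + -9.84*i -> [9.23, -0.61, -10.45, -20.29, -30.13]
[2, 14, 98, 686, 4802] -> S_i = 2*7^i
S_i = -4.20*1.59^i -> [-4.2, -6.68, -10.62, -16.88, -26.84]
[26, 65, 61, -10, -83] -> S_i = Random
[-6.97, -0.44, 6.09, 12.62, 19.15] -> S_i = -6.97 + 6.53*i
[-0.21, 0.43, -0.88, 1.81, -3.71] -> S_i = -0.21*(-2.05)^i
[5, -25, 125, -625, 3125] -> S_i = 5*-5^i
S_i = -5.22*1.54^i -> [-5.22, -8.04, -12.38, -19.06, -29.36]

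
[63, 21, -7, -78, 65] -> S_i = Random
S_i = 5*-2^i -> [5, -10, 20, -40, 80]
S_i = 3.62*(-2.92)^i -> [3.62, -10.57, 30.87, -90.13, 263.17]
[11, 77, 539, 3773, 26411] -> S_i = 11*7^i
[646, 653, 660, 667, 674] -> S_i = 646 + 7*i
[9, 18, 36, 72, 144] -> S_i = 9*2^i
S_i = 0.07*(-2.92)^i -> [0.07, -0.2, 0.6, -1.74, 5.09]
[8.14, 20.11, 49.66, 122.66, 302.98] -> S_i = 8.14*2.47^i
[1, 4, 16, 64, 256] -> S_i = 1*4^i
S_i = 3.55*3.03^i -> [3.55, 10.76, 32.59, 98.75, 299.23]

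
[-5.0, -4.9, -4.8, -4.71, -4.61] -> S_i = -5.00*0.98^i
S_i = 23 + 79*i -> [23, 102, 181, 260, 339]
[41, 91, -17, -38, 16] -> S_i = Random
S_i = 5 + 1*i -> [5, 6, 7, 8, 9]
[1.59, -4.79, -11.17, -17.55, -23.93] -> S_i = 1.59 + -6.38*i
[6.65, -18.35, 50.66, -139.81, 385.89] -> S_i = 6.65*(-2.76)^i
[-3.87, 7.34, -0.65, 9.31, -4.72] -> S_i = Random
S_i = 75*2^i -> [75, 150, 300, 600, 1200]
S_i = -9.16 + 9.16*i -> [-9.16, 0.0, 9.16, 18.32, 27.48]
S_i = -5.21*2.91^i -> [-5.21, -15.16, -44.12, -128.39, -373.6]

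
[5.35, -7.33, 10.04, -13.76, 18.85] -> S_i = 5.35*(-1.37)^i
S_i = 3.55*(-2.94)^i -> [3.55, -10.44, 30.68, -90.21, 265.23]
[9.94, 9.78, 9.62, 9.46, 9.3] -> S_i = 9.94 + -0.16*i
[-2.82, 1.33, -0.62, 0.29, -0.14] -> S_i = -2.82*(-0.47)^i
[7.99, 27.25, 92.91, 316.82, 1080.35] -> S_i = 7.99*3.41^i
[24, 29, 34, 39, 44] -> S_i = 24 + 5*i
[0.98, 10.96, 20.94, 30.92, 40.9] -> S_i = 0.98 + 9.98*i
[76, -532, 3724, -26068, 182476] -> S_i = 76*-7^i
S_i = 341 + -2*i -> [341, 339, 337, 335, 333]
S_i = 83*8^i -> [83, 664, 5312, 42496, 339968]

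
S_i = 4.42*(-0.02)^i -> [4.42, -0.09, 0.0, -0.0, 0.0]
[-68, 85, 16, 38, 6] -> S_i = Random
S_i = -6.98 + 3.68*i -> [-6.98, -3.3, 0.38, 4.06, 7.74]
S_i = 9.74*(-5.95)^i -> [9.74, -57.95, 344.82, -2051.68, 12207.5]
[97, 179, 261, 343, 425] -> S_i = 97 + 82*i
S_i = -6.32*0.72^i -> [-6.32, -4.55, -3.28, -2.36, -1.7]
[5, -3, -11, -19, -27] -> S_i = 5 + -8*i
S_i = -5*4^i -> [-5, -20, -80, -320, -1280]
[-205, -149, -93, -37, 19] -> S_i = -205 + 56*i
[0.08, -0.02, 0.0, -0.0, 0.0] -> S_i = 0.08*(-0.21)^i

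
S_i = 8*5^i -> [8, 40, 200, 1000, 5000]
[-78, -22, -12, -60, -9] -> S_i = Random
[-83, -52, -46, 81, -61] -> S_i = Random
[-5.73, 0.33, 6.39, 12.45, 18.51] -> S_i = -5.73 + 6.06*i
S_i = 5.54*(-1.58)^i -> [5.54, -8.75, 13.83, -21.85, 34.53]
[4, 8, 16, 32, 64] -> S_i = 4*2^i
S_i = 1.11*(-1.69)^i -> [1.11, -1.88, 3.17, -5.36, 9.05]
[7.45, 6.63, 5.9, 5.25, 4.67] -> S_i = 7.45*0.89^i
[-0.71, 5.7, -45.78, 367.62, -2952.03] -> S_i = -0.71*(-8.03)^i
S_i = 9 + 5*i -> [9, 14, 19, 24, 29]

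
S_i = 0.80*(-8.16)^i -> [0.8, -6.53, 53.27, -434.67, 3546.91]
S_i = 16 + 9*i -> [16, 25, 34, 43, 52]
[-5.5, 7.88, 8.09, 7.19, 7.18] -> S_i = Random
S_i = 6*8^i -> [6, 48, 384, 3072, 24576]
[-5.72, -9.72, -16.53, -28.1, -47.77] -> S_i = -5.72*1.70^i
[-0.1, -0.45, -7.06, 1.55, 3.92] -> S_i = Random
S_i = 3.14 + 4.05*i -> [3.14, 7.19, 11.24, 15.29, 19.34]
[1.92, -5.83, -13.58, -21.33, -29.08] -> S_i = 1.92 + -7.75*i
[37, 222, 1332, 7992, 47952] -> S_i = 37*6^i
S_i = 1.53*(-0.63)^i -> [1.53, -0.96, 0.61, -0.38, 0.24]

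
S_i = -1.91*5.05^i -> [-1.91, -9.65, -48.71, -245.98, -1242.22]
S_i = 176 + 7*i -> [176, 183, 190, 197, 204]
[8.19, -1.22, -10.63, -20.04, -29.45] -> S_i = 8.19 + -9.41*i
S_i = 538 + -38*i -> [538, 500, 462, 424, 386]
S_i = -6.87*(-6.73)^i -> [-6.87, 46.24, -311.16, 2094.12, -14093.44]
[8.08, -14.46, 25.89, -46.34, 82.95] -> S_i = 8.08*(-1.79)^i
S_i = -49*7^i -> [-49, -343, -2401, -16807, -117649]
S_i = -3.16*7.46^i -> [-3.16, -23.57, -175.86, -1311.91, -9786.84]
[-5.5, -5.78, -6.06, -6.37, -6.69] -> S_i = -5.50*1.05^i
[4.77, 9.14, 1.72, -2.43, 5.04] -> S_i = Random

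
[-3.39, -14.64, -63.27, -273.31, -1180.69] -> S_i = -3.39*4.32^i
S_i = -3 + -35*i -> [-3, -38, -73, -108, -143]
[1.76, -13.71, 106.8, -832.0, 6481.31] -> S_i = 1.76*(-7.79)^i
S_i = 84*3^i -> [84, 252, 756, 2268, 6804]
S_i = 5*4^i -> [5, 20, 80, 320, 1280]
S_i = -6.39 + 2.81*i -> [-6.39, -3.58, -0.77, 2.04, 4.85]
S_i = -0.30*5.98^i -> [-0.3, -1.79, -10.73, -64.15, -383.64]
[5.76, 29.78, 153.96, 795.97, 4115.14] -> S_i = 5.76*5.17^i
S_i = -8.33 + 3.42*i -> [-8.33, -4.91, -1.49, 1.93, 5.35]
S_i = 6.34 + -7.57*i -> [6.34, -1.23, -8.8, -16.37, -23.94]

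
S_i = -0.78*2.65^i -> [-0.78, -2.07, -5.48, -14.52, -38.47]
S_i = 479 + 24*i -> [479, 503, 527, 551, 575]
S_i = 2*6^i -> [2, 12, 72, 432, 2592]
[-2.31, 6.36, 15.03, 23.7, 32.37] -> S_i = -2.31 + 8.67*i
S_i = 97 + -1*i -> [97, 96, 95, 94, 93]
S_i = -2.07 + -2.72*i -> [-2.07, -4.79, -7.51, -10.23, -12.95]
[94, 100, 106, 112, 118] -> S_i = 94 + 6*i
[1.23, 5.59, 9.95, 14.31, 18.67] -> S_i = 1.23 + 4.36*i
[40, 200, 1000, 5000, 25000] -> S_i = 40*5^i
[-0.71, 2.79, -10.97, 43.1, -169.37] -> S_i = -0.71*(-3.93)^i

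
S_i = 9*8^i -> [9, 72, 576, 4608, 36864]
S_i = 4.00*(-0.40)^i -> [4.0, -1.6, 0.64, -0.26, 0.1]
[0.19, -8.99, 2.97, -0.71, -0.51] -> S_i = Random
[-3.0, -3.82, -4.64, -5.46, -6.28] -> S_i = -3.00 + -0.82*i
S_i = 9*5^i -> [9, 45, 225, 1125, 5625]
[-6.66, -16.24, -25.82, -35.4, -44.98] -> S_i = -6.66 + -9.58*i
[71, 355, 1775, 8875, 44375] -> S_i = 71*5^i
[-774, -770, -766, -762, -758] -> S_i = -774 + 4*i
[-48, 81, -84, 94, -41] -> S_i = Random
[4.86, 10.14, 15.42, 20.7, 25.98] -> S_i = 4.86 + 5.28*i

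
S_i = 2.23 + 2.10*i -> [2.23, 4.33, 6.43, 8.53, 10.63]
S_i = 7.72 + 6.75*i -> [7.72, 14.47, 21.22, 27.97, 34.72]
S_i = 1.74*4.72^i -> [1.74, 8.21, 38.76, 182.97, 863.61]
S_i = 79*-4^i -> [79, -316, 1264, -5056, 20224]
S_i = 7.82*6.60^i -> [7.82, 51.61, 340.64, 2248.22, 14838.24]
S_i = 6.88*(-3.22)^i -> [6.88, -22.15, 71.33, -229.7, 739.63]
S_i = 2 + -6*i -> [2, -4, -10, -16, -22]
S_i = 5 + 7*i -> [5, 12, 19, 26, 33]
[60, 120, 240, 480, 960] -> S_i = 60*2^i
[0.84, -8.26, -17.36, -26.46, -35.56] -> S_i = 0.84 + -9.10*i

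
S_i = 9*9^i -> [9, 81, 729, 6561, 59049]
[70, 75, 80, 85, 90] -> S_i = 70 + 5*i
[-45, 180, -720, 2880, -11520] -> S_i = -45*-4^i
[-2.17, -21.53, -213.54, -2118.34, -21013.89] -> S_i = -2.17*9.92^i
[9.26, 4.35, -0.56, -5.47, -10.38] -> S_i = 9.26 + -4.91*i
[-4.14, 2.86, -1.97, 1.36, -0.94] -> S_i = -4.14*(-0.69)^i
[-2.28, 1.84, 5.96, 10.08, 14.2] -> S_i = -2.28 + 4.12*i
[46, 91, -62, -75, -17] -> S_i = Random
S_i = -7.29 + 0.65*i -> [-7.29, -6.64, -5.99, -5.34, -4.69]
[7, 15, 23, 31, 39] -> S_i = 7 + 8*i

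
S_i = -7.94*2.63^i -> [-7.94, -20.88, -54.92, -144.44, -379.88]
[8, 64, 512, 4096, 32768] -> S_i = 8*8^i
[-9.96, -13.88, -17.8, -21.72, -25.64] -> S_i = -9.96 + -3.92*i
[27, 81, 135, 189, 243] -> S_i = 27 + 54*i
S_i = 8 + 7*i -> [8, 15, 22, 29, 36]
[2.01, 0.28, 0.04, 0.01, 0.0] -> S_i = 2.01*0.14^i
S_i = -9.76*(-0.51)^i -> [-9.76, 4.98, -2.54, 1.29, -0.66]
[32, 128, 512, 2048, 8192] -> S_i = 32*4^i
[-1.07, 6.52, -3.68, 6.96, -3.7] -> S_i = Random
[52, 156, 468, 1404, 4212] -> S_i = 52*3^i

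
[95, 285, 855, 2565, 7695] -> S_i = 95*3^i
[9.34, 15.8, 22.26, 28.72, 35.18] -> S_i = 9.34 + 6.46*i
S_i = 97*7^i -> [97, 679, 4753, 33271, 232897]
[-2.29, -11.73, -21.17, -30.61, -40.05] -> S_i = -2.29 + -9.44*i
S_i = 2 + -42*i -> [2, -40, -82, -124, -166]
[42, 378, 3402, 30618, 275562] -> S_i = 42*9^i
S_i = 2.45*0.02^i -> [2.45, 0.05, 0.0, 0.0, 0.0]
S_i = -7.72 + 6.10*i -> [-7.72, -1.62, 4.48, 10.58, 16.68]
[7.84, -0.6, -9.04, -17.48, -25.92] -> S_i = 7.84 + -8.44*i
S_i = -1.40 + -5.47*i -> [-1.4, -6.87, -12.34, -17.81, -23.28]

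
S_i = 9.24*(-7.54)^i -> [9.24, -69.67, 525.31, -3960.83, 29864.64]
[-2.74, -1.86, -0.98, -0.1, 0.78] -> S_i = -2.74 + 0.88*i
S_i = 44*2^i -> [44, 88, 176, 352, 704]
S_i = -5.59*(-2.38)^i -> [-5.59, 13.3, -31.66, 75.36, -179.36]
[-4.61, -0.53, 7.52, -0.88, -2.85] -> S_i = Random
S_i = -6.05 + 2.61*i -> [-6.05, -3.44, -0.83, 1.78, 4.39]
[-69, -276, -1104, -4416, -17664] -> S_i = -69*4^i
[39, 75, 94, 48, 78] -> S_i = Random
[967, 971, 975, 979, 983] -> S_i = 967 + 4*i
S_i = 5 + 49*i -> [5, 54, 103, 152, 201]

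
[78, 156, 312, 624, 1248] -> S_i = 78*2^i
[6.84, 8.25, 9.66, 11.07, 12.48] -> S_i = 6.84 + 1.41*i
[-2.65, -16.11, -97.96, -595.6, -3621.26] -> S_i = -2.65*6.08^i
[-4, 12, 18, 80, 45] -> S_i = Random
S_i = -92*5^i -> [-92, -460, -2300, -11500, -57500]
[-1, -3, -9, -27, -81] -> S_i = -1*3^i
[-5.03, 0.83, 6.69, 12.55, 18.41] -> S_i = -5.03 + 5.86*i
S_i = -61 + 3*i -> [-61, -58, -55, -52, -49]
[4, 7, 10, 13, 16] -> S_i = 4 + 3*i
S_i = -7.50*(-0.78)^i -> [-7.5, 5.85, -4.56, 3.56, -2.78]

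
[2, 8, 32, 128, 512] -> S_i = 2*4^i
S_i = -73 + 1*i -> [-73, -72, -71, -70, -69]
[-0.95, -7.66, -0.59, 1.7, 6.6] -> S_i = Random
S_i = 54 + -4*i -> [54, 50, 46, 42, 38]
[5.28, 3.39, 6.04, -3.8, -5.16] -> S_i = Random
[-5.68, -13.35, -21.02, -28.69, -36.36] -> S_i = -5.68 + -7.67*i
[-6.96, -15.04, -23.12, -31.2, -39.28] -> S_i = -6.96 + -8.08*i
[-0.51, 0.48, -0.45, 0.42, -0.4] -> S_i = -0.51*(-0.94)^i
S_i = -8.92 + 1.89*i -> [-8.92, -7.03, -5.14, -3.25, -1.36]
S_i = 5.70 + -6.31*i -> [5.7, -0.61, -6.92, -13.23, -19.54]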